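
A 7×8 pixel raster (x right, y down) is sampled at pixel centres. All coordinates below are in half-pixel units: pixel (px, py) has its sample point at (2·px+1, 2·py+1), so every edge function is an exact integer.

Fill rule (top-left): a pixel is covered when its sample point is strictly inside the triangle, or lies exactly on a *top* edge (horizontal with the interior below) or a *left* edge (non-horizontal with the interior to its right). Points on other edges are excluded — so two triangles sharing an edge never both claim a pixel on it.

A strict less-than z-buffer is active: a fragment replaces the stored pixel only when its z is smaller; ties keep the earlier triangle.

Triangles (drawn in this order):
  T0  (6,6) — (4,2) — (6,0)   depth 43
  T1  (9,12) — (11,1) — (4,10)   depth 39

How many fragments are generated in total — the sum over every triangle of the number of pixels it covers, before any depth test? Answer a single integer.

T0:
  2·area = 12
  edge (6, 6)→(4, 2): d=(-2,-4) top-left  bias=+0
  edge (4, 2)→(6, 0): d=(2,-2) top-left  bias=+0
  edge (6, 0)→(6, 6): d=(0,6) right/bottom  bias=-1
    (2,0)@(5, 1): e=[6,0,6] → #  [on edge]
    (3,0)@(7, 1): e=[14,4,-6] → ·
    (1,1)@(3, 3): e=[-6,0,18] → ·  [on edge]
    (2,1)@(5, 3): e=[2,4,6] → #
    (3,1)@(7, 3): e=[10,8,-6] → ·
    (0,2)@(1, 5): e=[-18,0,30] → ·  [on edge]
    (2,2)@(5, 5): e=[-2,8,6] → ·
  covered (2 px):
    · · # · · · ·
    · · # · · · ·
    · · · · · · ·
    · · · · · · ·
    · · · · · · ·
    · · · · · · ·
    · · · · · · ·
    · · · · · · ·
T1:
  2·area = 59  (B↔C swapped to make it positive)
  edge (9, 12)→(4, 10): d=(-5,-2) top-left  bias=+0
  edge (4, 10)→(11, 1): d=(7,-9) top-left  bias=+0
  edge (11, 1)→(9, 12): d=(-2,11) right/bottom  bias=-1
    (5,0)@(11, 1): e=[59,0,0] → ·  [on edge]
    (4,2)@(9, 5): e=[35,10,14] → #
    (5,2)@(11, 5): e=[39,28,-8] → ·
    (3,3)@(7, 7): e=[21,6,32] → #
    (5,3)@(11, 7): e=[29,42,-12] → ·
    (2,4)@(5, 9): e=[7,2,50] → #
    (5,4)@(11, 9): e=[19,56,-16] → ·
    (2,5)@(5, 11): e=[-3,16,46] → ·
    (3,5)@(7, 11): e=[1,34,24] → #
    (5,5)@(11, 11): e=[9,70,-20] → ·
    (3,6)@(7, 13): e=[-9,48,20] → ·
    (4,6)@(9, 13): e=[-5,66,-2] → ·
  covered (8 px):
    · · · · · · ·
    · · · · · · ·
    · · · · # · ·
    · · · # # · ·
    · · # # # · ·
    · · · # # · ·
    · · · · · · ·
    · · · · · · ·

Answer: 10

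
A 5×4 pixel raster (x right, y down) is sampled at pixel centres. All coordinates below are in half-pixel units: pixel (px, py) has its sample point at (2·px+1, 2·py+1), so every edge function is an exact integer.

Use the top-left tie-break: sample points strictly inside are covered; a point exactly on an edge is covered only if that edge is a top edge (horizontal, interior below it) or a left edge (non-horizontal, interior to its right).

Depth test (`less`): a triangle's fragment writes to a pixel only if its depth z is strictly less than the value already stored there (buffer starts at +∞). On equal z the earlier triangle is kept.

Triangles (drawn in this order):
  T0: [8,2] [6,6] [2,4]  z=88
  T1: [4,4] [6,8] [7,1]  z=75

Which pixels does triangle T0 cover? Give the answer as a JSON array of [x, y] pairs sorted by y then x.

T0:
  2·area = 20
  edge (8, 2)→(6, 6): d=(-2,4) right/bottom  bias=-1
  edge (6, 6)→(2, 4): d=(-4,-2) top-left  bias=+0
  edge (2, 4)→(8, 2): d=(6,-2) top-left  bias=+0
    (2,1)@(5, 3): e=[10,10,0] → #  [on edge]
    (3,1)@(7, 3): e=[2,14,4] → #
    (4,1)@(9, 3): e=[-6,18,8] → ·
    (2,2)@(5, 5): e=[6,2,12] → #
    (3,2)@(7, 5): e=[-2,6,16] → ·
    (2,3)@(5, 7): e=[2,-6,24] → ·
  covered (3 px):
    · · · · ·
    · · # # ·
    · · # · ·
    · · · · ·
T1:
  2·area = 18  (B↔C swapped to make it positive)
  edge (4, 4)→(7, 1): d=(3,-3) top-left  bias=+0
  edge (7, 1)→(6, 8): d=(-1,7) right/bottom  bias=-1
  edge (6, 8)→(4, 4): d=(-2,-4) top-left  bias=+0
    (3,0)@(7, 1): e=[0,0,18] → ·  [on edge]
    (2,1)@(5, 3): e=[0,12,6] → #  [on edge]
    (3,1)@(7, 3): e=[6,-2,14] → ·
    (1,2)@(3, 5): e=[0,24,-6] → ·  [on edge]
    (2,2)@(5, 5): e=[6,10,2] → #
    (3,2)@(7, 5): e=[12,-4,10] → ·
    (0,3)@(1, 7): e=[0,36,-18] → ·  [on edge]
    (2,3)@(5, 7): e=[12,8,-2] → ·
  covered (2 px):
    · · · · ·
    · · # · ·
    · · # · ·
    · · · · ·

Final: [[2,1],[3,1],[2,2]]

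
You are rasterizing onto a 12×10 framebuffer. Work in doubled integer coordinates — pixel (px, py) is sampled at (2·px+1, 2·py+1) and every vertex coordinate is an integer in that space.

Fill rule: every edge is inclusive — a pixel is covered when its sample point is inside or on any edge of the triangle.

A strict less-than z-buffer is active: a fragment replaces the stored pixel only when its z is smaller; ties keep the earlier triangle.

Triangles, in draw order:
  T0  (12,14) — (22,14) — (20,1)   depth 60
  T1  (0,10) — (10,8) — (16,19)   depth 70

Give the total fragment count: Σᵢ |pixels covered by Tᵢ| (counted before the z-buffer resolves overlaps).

T0:
  2·area = 130  (B↔C swapped to make it positive)
  edge (12, 14)→(20, 1): d=(8,-13) inclusive
  edge (20, 1)→(22, 14): d=(2,13) inclusive
  edge (22, 14)→(12, 14): d=(-10,0) inclusive
    (9,1)@(19, 3): e=[3,17,110] → #
    (10,1)@(21, 3): e=[29,-9,110] → ·
    (9,2)@(19, 5): e=[19,21,90] → #
    (10,2)@(21, 5): e=[45,-5,90] → ·
    (8,3)@(17, 7): e=[9,51,70] → #
    (10,3)@(21, 7): e=[61,-1,70] → ·
    (8,4)@(17, 9): e=[25,55,50] → #
    (10,4)@(21, 9): e=[77,3,50] → #
    (11,4)@(23, 9): e=[103,-23,50] → ·
    (7,5)@(15, 11): e=[15,85,30] → #
    (11,5)@(23, 11): e=[119,-19,30] → ·
    (6,6)@(13, 13): e=[5,115,10] → #
  covered (16 px):
    · · · · · · · · · · · ·
    · · · · · · · · · # · ·
    · · · · · · · · · # · ·
    · · · · · · · · # # · ·
    · · · · · · · · # # # ·
    · · · · · · · # # # # ·
    · · · · · · # # # # # ·
    · · · · · · · · · · · ·
    · · · · · · · · · · · ·
    · · · · · · · · · · · ·
T1:
  2·area = 122
  edge (0, 10)→(10, 8): d=(10,-2) inclusive
  edge (10, 8)→(16, 19): d=(6,11) inclusive
  edge (16, 19)→(0, 10): d=(-16,-9) inclusive
    (7,3)@(15, 7): e=[0,-61,183] → ·  [on edge]
    (2,4)@(5, 9): e=[0,61,61] → #  [on edge]
    (3,4)@(7, 9): e=[4,39,79] → #
    (4,4)@(9, 9): e=[8,17,97] → #
    (5,4)@(11, 9): e=[12,-5,115] → ·
    (1,5)@(3, 11): e=[16,95,11] → #
    (5,5)@(11, 11): e=[32,7,83] → #
    (6,5)@(13, 11): e=[36,-15,101] → ·
    (1,6)@(3, 13): e=[36,107,-21] → ·
    (2,6)@(5, 13): e=[40,85,-3] → ·
    (3,6)@(7, 13): e=[44,63,15] → #
    (6,6)@(13, 13): e=[56,-3,69] → ·
  covered (15 px):
    · · · · · · · · · · · ·
    · · · · · · · · · · · ·
    · · · · · · · · · · · ·
    · · · · · · · · · · · ·
    · · # # # · · · · · · ·
    · # # # # # · · · · · ·
    · · · # # # · · · · · ·
    · · · · # # # · · · · ·
    · · · · · · # · · · · ·
    · · · · · · · · · · · ·

Result: 31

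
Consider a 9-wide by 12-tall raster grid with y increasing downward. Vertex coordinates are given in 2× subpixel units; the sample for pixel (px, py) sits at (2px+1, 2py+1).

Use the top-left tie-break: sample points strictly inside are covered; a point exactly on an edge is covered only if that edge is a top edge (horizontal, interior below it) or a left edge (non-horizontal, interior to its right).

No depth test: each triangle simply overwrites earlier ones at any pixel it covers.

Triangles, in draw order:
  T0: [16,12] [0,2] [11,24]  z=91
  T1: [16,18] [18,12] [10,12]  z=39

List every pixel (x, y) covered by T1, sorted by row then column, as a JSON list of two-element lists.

T0:
  2·area = 242  (B↔C swapped to make it positive)
  edge (16, 12)→(11, 24): d=(-5,12) right/bottom  bias=-1
  edge (11, 24)→(0, 2): d=(-11,-22) top-left  bias=+0
  edge (0, 2)→(16, 12): d=(16,10) right/bottom  bias=-1
    (0,1)@(1, 3): e=[225,11,6] → #
    (1,1)@(3, 3): e=[201,55,-14] → ·
    (0,2)@(1, 5): e=[215,-11,38] → ·
    (1,2)@(3, 5): e=[191,33,18] → #
    (2,2)@(5, 5): e=[167,77,-2] → ·
    (1,3)@(3, 7): e=[181,11,50] → #
    (2,3)@(5, 7): e=[157,55,30] → #
    (3,3)@(7, 7): e=[133,99,10] → #
    (4,3)@(9, 7): e=[109,143,-10] → ·
    (1,4)@(3, 9): e=[171,-11,82] → ·
    (2,4)@(5, 9): e=[147,33,62] → #
    (4,4)@(9, 9): e=[99,121,22] → #
  covered (31 px):
    · · · · · · · · ·
    # · · · · · · · ·
    · # · · · · · · ·
    · # # # · · · · ·
    · · # # # # · · ·
    · · # # # # # · ·
    · · · # # # # # ·
    · · · # # # # · ·
    · · · · # # # · ·
    · · · · # # # · ·
    · · · · · # · · ·
    · · · · · # · · ·
T1:
  2·area = 48  (B↔C swapped to make it positive)
  edge (16, 18)→(10, 12): d=(-6,-6) top-left  bias=+0
  edge (10, 12)→(18, 12): d=(8,0) top-left  bias=+0
  edge (18, 12)→(16, 18): d=(-2,6) right/bottom  bias=-1
    (0,1)@(1, 3): e=[0,-72,120] → ·  [on edge]
    (1,2)@(3, 5): e=[0,-56,104] → ·  [on edge]
    (2,3)@(5, 7): e=[0,-40,88] → ·  [on edge]
    (3,4)@(7, 9): e=[0,-24,72] → ·  [on edge]
    (4,5)@(9, 11): e=[0,-8,56] → ·  [on edge]
    (5,6)@(11, 13): e=[0,8,40] → #  [on edge]
    (6,6)@(13, 13): e=[12,8,28] → #
    (7,6)@(15, 13): e=[24,8,16] → #
    (8,6)@(17, 13): e=[36,8,4] → #
    (5,7)@(11, 15): e=[-12,24,36] → ·
    (6,7)@(13, 15): e=[0,24,24] → #  [on edge]
    (8,7)@(17, 15): e=[24,24,0] → ·  [on edge]
    (7,8)@(15, 17): e=[0,40,8] → #  [on edge]
    (8,9)@(17, 19): e=[0,56,-8] → ·  [on edge]
    (7,10)@(15, 21): e=[-24,72,0] → ·  [on edge]
  covered (7 px):
    · · · · · · · · ·
    · · · · · · · · ·
    · · · · · · · · ·
    · · · · · · · · ·
    · · · · · · · · ·
    · · · · · · · · ·
    · · · · · # # # #
    · · · · · · # # ·
    · · · · · · · # ·
    · · · · · · · · ·
    · · · · · · · · ·
    · · · · · · · · ·

Final: [[5,6],[6,6],[7,6],[8,6],[6,7],[7,7],[7,8]]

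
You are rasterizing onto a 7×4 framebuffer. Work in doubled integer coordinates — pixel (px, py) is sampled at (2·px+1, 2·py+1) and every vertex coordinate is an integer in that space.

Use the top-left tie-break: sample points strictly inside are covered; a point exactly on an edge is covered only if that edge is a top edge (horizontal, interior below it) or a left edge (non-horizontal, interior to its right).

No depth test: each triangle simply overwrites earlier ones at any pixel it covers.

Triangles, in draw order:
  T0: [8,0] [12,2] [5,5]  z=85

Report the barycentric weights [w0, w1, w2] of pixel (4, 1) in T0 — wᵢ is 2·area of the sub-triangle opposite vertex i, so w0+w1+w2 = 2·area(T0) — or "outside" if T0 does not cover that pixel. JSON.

T0:
  2·area = 26
  edge (8, 0)→(12, 2): d=(4,2) right/bottom  bias=-1
  edge (12, 2)→(5, 5): d=(-7,3) right/bottom  bias=-1
  edge (5, 5)→(8, 0): d=(3,-5) top-left  bias=+0
    (4,0)@(9, 1): e=[2,16,8] → █
    (5,0)@(11, 1): e=[-2,10,18] → ·
    (3,1)@(7, 3): e=[14,8,4] → █
    (5,1)@(11, 3): e=[6,-4,24] → ·
    (2,2)@(5, 5): e=[26,0,0] → ·  [on edge]
    (3,2)@(7, 5): e=[22,-6,10] → ·
    (4,2)@(9, 5): e=[18,-12,20] → ·
  covered (3 px):
    · · · · █ · ·
    · · · █ █ · ·
    · · · · · · ·
    · · · · · · ·

Result: [2,14,10]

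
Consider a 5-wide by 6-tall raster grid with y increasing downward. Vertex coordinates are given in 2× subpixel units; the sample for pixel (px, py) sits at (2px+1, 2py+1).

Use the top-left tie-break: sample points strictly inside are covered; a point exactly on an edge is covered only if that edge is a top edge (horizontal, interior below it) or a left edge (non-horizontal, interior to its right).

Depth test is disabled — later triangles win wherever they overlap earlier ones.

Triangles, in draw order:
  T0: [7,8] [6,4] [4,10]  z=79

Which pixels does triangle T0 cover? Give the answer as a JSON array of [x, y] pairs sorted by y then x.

T0:
  2·area = 14  (B↔C swapped to make it positive)
  edge (7, 8)→(4, 10): d=(-3,2) right/bottom  bias=-1
  edge (4, 10)→(6, 4): d=(2,-6) top-left  bias=+0
  edge (6, 4)→(7, 8): d=(1,4) right/bottom  bias=-1
    (3,0)@(7, 1): e=[21,0,-7] → ·  [on edge]
    (2,3)@(5, 7): e=[7,0,7] → #  [on edge]
    (3,3)@(7, 7): e=[3,12,-1] → ·
    (2,4)@(5, 9): e=[1,4,9] → #
    (3,4)@(7, 9): e=[-3,16,1] → ·
    (2,5)@(5, 11): e=[-5,8,11] → ·
  covered (2 px):
    · · · · ·
    · · · · ·
    · · · · ·
    · · # · ·
    · · # · ·
    · · · · ·

Final: [[2,3],[2,4]]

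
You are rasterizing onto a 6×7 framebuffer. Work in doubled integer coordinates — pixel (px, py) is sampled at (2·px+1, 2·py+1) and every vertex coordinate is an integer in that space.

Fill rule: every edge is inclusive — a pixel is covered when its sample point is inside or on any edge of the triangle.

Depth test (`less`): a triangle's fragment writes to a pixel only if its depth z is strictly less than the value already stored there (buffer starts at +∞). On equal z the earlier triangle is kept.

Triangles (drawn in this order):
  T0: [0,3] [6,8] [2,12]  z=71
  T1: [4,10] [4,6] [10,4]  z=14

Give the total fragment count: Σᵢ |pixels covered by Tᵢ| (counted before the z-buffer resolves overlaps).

T0:
  2·area = 44
  edge (0, 3)→(6, 8): d=(6,5) inclusive
  edge (6, 8)→(2, 12): d=(-4,4) inclusive
  edge (2, 12)→(0, 3): d=(-2,-9) inclusive
    (5,1)@(11, 3): e=[-55,0,99] → ·  [on edge]
    (0,2)@(1, 5): e=[7,32,5] → #
    (1,2)@(3, 5): e=[-3,24,23] → ·
    (4,2)@(9, 5): e=[-33,0,77] → ·  [on edge]
    (0,3)@(1, 7): e=[19,24,1] → #
    (1,3)@(3, 7): e=[9,16,19] → #
    (2,3)@(5, 7): e=[-1,8,37] → ·
    (3,3)@(7, 7): e=[-11,0,55] → ·  [on edge]
    (0,4)@(1, 9): e=[31,16,-3] → ·
    (1,4)@(3, 9): e=[21,8,15] → #
    (2,4)@(5, 9): e=[11,0,33] → #  [on edge]
    (3,4)@(7, 9): e=[1,-8,51] → ·
    (1,5)@(3, 11): e=[33,0,11] → #  [on edge]
    (0,6)@(1, 13): e=[55,0,-11] → ·  [on edge]
  covered (6 px):
    · · · · · ·
    · · · · · ·
    # · · · · ·
    # # · · · ·
    · # # · · ·
    · # · · · ·
    · · · · · ·
T1:
  2·area = 24
  edge (4, 10)→(4, 6): d=(0,-4) inclusive
  edge (4, 6)→(10, 4): d=(6,-2) inclusive
  edge (10, 4)→(4, 10): d=(-6,6) inclusive
    (5,1)@(11, 3): e=[28,-4,0] → ·  [on edge]
    (3,2)@(7, 5): e=[12,0,12] → #  [on edge]
    (4,2)@(9, 5): e=[20,4,0] → #  [on edge]
    (5,2)@(11, 5): e=[28,8,-12] → ·
    (0,3)@(1, 7): e=[-12,0,36] → ·  [on edge]
    (2,3)@(5, 7): e=[4,8,12] → #
    (3,3)@(7, 7): e=[12,12,0] → #  [on edge]
    (4,3)@(9, 7): e=[20,16,-12] → ·
    (2,4)@(5, 9): e=[4,20,0] → #  [on edge]
    (3,4)@(7, 9): e=[12,24,-12] → ·
    (1,5)@(3, 11): e=[-4,28,0] → ·  [on edge]
    (2,5)@(5, 11): e=[4,32,-12] → ·
    (0,6)@(1, 13): e=[-12,36,0] → ·  [on edge]
  covered (5 px):
    · · · · · ·
    · · · · · ·
    · · · # # ·
    · · # # · ·
    · · # · · ·
    · · · · · ·
    · · · · · ·

Answer: 11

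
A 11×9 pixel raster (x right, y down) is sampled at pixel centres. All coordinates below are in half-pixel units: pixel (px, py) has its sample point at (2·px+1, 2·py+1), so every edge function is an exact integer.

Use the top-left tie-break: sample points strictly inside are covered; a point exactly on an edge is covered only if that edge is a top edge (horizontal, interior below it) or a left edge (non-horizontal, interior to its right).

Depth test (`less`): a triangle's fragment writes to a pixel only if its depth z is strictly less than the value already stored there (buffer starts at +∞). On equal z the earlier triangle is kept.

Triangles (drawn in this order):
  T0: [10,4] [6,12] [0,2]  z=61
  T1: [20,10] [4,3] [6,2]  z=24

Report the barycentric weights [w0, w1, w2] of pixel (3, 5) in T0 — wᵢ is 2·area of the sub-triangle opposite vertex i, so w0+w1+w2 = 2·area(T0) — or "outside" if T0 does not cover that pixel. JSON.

T0:
  2·area = 88
  edge (10, 4)→(6, 12): d=(-4,8) right/bottom  bias=-1
  edge (6, 12)→(0, 2): d=(-6,-10) top-left  bias=+0
  edge (0, 2)→(10, 4): d=(10,2) right/bottom  bias=-1
    (0,1)@(1, 3): e=[76,4,8] → #
    (1,1)@(3, 3): e=[60,24,4] → #
    (2,1)@(5, 3): e=[44,44,0] → ·  [on edge]
    (0,2)@(1, 5): e=[68,-8,28] → ·
    (1,2)@(3, 5): e=[52,12,24] → #
    (2,2)@(5, 5): e=[36,32,20] → #
    (3,2)@(7, 5): e=[20,52,16] → #
    (4,2)@(9, 5): e=[4,72,12] → #
    (5,2)@(11, 5): e=[-12,92,8] → ·
    (7,2)@(15, 5): e=[-44,132,0] → ·  [on edge]
    (1,3)@(3, 7): e=[44,0,44] → #  [on edge]
    (4,3)@(9, 7): e=[-4,60,32] → ·
    (4,8)@(9, 17): e=[-44,0,132] → ·  [on edge]
  covered (11 px):
    · · · · · · · · · · ·
    # # · · · · · · · · ·
    · # # # # · · · · · ·
    · # # # · · · · · · ·
    · · # # · · · · · · ·
    · · · · · · · · · · ·
    · · · · · · · · · · ·
    · · · · · · · · · · ·
    · · · · · · · · · · ·
T1:
  2·area = 30
  edge (20, 10)→(4, 3): d=(-16,-7) top-left  bias=+0
  edge (4, 3)→(6, 2): d=(2,-1) top-left  bias=+0
  edge (6, 2)→(20, 10): d=(14,8) right/bottom  bias=-1
    (2,1)@(5, 3): e=[7,1,22] → #
    (3,1)@(7, 3): e=[21,3,6] → #
    (4,1)@(9, 3): e=[35,5,-10] → ·
    (2,2)@(5, 5): e=[-25,5,50] → ·
    (3,2)@(7, 5): e=[-11,7,34] → ·
    (4,2)@(9, 5): e=[3,9,18] → #
    (5,2)@(11, 5): e=[17,11,2] → #
    (6,2)@(13, 5): e=[31,13,-14] → ·
    (4,3)@(9, 7): e=[-29,13,46] → ·
    (5,3)@(11, 7): e=[-15,15,30] → ·
  covered (4 px):
    · · · · · · · · · · ·
    · · # # · · · · · · ·
    · · · · # # · · · · ·
    · · · · · · · · · · ·
    · · · · · · · · · · ·
    · · · · · · · · · · ·
    · · · · · · · · · · ·
    · · · · · · · · · · ·
    · · · · · · · · · · ·

Final: "outside"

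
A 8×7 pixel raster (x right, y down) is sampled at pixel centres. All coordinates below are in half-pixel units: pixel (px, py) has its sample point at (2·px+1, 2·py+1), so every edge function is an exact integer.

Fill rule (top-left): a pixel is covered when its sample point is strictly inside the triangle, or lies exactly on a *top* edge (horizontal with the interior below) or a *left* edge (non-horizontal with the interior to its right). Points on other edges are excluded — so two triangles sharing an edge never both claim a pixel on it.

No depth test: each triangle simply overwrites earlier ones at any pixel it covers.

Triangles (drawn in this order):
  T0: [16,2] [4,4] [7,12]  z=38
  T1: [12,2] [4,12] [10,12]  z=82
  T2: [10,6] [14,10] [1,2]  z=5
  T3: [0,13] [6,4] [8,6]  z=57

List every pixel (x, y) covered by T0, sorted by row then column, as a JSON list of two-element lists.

T0:
  2·area = 102  (B↔C swapped to make it positive)
  edge (16, 2)→(7, 12): d=(-9,10) right/bottom  bias=-1
  edge (7, 12)→(4, 4): d=(-3,-8) top-left  bias=+0
  edge (4, 4)→(16, 2): d=(12,-2) top-left  bias=+0
    (5,1)@(11, 3): e=[41,59,2] → #
    (6,1)@(13, 3): e=[21,75,6] → #
    (7,1)@(15, 3): e=[1,91,10] → #
    (2,2)@(5, 5): e=[83,5,14] → #
    (3,2)@(7, 5): e=[63,21,18] → #
    (4,2)@(9, 5): e=[43,37,22] → #
    (7,2)@(15, 5): e=[-17,85,34] → ·
    (2,3)@(5, 7): e=[65,-1,38] → ·
    (3,3)@(7, 7): e=[45,15,42] → #
    (6,3)@(13, 7): e=[-15,63,54] → ·
    (3,4)@(7, 9): e=[27,9,66] → #
    (5,4)@(11, 9): e=[-13,41,74] → ·
  covered (14 px):
    · · · · · · · ·
    · · · · · # # #
    · · # # # # # ·
    · · · # # # · ·
    · · · # # · · ·
    · · · # · · · ·
    · · · · · · · ·
T1:
  2·area = 60  (B↔C swapped to make it positive)
  edge (12, 2)→(10, 12): d=(-2,10) right/bottom  bias=-1
  edge (10, 12)→(4, 12): d=(-6,0) right/bottom  bias=-1
  edge (4, 12)→(12, 2): d=(8,-10) top-left  bias=+0
    (5,2)@(11, 5): e=[4,42,14] → #
    (6,2)@(13, 5): e=[-16,42,34] → ·
    (4,3)@(9, 7): e=[20,30,10] → #
    (5,3)@(11, 7): e=[0,30,30] → ·  [on edge]
    (3,4)@(7, 9): e=[36,18,6] → #
    (5,4)@(11, 9): e=[-4,18,46] → ·
    (2,5)@(5, 11): e=[52,6,2] → #
    (5,5)@(11, 11): e=[-8,6,62] → ·
    (2,6)@(5, 13): e=[48,-6,18] → ·
    (3,6)@(7, 13): e=[28,-6,38] → ·
    (4,6)@(9, 13): e=[8,-6,58] → ·
  covered (7 px):
    · · · · · · · ·
    · · · · · · · ·
    · · · · · # · ·
    · · · · # · · ·
    · · · # # · · ·
    · · # # # · · ·
    · · · · · · · ·
T2:
  2·area = 20
  edge (10, 6)→(14, 10): d=(4,4) right/bottom  bias=-1
  edge (14, 10)→(1, 2): d=(-13,-8) top-left  bias=+0
  edge (1, 2)→(10, 6): d=(9,4) right/bottom  bias=-1
    (2,0)@(5, 1): e=[0,45,-25] → ·  [on edge]
    (1,1)@(3, 3): e=[16,3,1] → #
    (2,1)@(5, 3): e=[8,19,-7] → ·
    (3,1)@(7, 3): e=[0,35,-15] → ·  [on edge]
    (1,2)@(3, 5): e=[24,-23,19] → ·
    (3,2)@(7, 5): e=[8,9,3] → #
    (4,2)@(9, 5): e=[0,25,-5] → ·  [on edge]
    (3,3)@(7, 7): e=[16,-17,21] → ·
    (5,3)@(11, 7): e=[0,15,5] → ·  [on edge]
    (6,4)@(13, 9): e=[0,5,15] → ·  [on edge]
    (7,5)@(15, 11): e=[0,-5,25] → ·  [on edge]
  covered (2 px):
    · · · · · · · ·
    · # · · · · · ·
    · · · # · · · ·
    · · · · · · · ·
    · · · · · · · ·
    · · · · · · · ·
    · · · · · · · ·
T3:
  2·area = 30
  edge (0, 13)→(6, 4): d=(6,-9) top-left  bias=+0
  edge (6, 4)→(8, 6): d=(2,2) right/bottom  bias=-1
  edge (8, 6)→(0, 13): d=(-8,7) right/bottom  bias=-1
    (1,0)@(3, 1): e=[-45,0,75] → ·  [on edge]
    (2,1)@(5, 3): e=[-15,0,45] → ·  [on edge]
    (3,2)@(7, 5): e=[15,0,15] → ·  [on edge]
    (2,3)@(5, 7): e=[9,8,13] → #
    (3,3)@(7, 7): e=[27,4,-1] → ·
    (4,3)@(9, 7): e=[45,0,-15] → ·  [on edge]
    (1,4)@(3, 9): e=[3,16,11] → #
    (2,4)@(5, 9): e=[21,12,-3] → ·
    (5,4)@(11, 9): e=[75,0,-45] → ·  [on edge]
    (1,5)@(3, 11): e=[15,20,-5] → ·
    (6,5)@(13, 11): e=[105,0,-75] → ·  [on edge]
    (7,6)@(15, 13): e=[135,0,-105] → ·  [on edge]
  covered (2 px):
    · · · · · · · ·
    · · · · · · · ·
    · · · · · · · ·
    · · # · · · · ·
    · # · · · · · ·
    · · · · · · · ·
    · · · · · · · ·

Result: [[5,1],[6,1],[7,1],[2,2],[3,2],[4,2],[5,2],[6,2],[3,3],[4,3],[5,3],[3,4],[4,4],[3,5]]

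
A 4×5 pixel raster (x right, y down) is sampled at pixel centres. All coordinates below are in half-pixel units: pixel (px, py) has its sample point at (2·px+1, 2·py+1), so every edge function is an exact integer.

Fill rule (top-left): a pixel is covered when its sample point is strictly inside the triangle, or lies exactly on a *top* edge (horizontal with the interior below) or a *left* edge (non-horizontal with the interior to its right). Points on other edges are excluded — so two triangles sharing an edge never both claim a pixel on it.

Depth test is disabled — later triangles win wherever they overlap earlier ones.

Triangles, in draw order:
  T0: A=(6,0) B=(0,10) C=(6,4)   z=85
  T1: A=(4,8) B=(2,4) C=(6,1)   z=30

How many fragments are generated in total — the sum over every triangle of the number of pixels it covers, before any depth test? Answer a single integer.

T0:
  2·area = 24  (B↔C swapped to make it positive)
  edge (6, 0)→(6, 4): d=(0,4) right/bottom  bias=-1
  edge (6, 4)→(0, 10): d=(-6,6) right/bottom  bias=-1
  edge (0, 10)→(6, 0): d=(6,-10) top-left  bias=+0
    (2,1)@(5, 3): e=[4,12,8] → #
    (3,1)@(7, 3): e=[-4,0,28] → ·  [on edge]
    (1,2)@(3, 5): e=[12,12,0] → #  [on edge]
    (2,2)@(5, 5): e=[4,0,20] → ·  [on edge]
    (1,3)@(3, 7): e=[12,0,12] → ·  [on edge]
    (0,4)@(1, 9): e=[20,0,4] → ·  [on edge]
  covered (2 px):
    · · · ·
    · · # ·
    · # · ·
    · · · ·
    · · · ·
T1:
  2·area = 22
  edge (4, 8)→(2, 4): d=(-2,-4) top-left  bias=+0
  edge (2, 4)→(6, 1): d=(4,-3) top-left  bias=+0
  edge (6, 1)→(4, 8): d=(-2,7) right/bottom  bias=-1
    (2,1)@(5, 3): e=[14,5,3] → #
    (3,1)@(7, 3): e=[22,11,-11] → ·
    (1,2)@(3, 5): e=[2,7,13] → #
    (2,2)@(5, 5): e=[10,13,-1] → ·
    (1,3)@(3, 7): e=[-2,15,9] → ·
  covered (2 px):
    · · · ·
    · · # ·
    · # · ·
    · · · ·
    · · · ·

Answer: 4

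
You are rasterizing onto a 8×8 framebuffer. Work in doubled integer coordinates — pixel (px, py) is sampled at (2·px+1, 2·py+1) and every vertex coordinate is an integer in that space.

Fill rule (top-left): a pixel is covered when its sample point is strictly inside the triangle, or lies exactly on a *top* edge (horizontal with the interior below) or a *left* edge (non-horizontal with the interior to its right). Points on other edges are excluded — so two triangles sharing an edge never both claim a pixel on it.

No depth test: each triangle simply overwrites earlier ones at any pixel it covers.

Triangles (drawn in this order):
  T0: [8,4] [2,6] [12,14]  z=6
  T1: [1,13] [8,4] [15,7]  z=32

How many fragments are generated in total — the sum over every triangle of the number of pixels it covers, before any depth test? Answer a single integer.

T0:
  2·area = 68  (B↔C swapped to make it positive)
  edge (8, 4)→(12, 14): d=(4,10) right/bottom  bias=-1
  edge (12, 14)→(2, 6): d=(-10,-8) top-left  bias=+0
  edge (2, 6)→(8, 4): d=(6,-2) top-left  bias=+0
    (5,1)@(11, 3): e=[-34,102,0] → ·  [on edge]
    (2,2)@(5, 5): e=[34,34,0] → #  [on edge]
    (3,2)@(7, 5): e=[14,50,4] → #
    (4,2)@(9, 5): e=[-6,66,8] → ·
    (2,3)@(5, 7): e=[42,14,12] → #
    (4,3)@(9, 7): e=[2,46,20] → #
    (5,3)@(11, 7): e=[-18,62,24] → ·
    (2,4)@(5, 9): e=[50,-6,24] → ·
    (3,4)@(7, 9): e=[30,10,28] → #
    (5,4)@(11, 9): e=[-10,42,36] → ·
    (3,5)@(7, 11): e=[38,-10,40] → ·
    (4,5)@(9, 11): e=[18,6,44] → #
  covered (9 px):
    · · · · · · · ·
    · · · · · · · ·
    · · # # · · · ·
    · · # # # · · ·
    · · · # # · · ·
    · · · · # · · ·
    · · · · · # · ·
    · · · · · · · ·
T1:
  2·area = 84
  edge (1, 13)→(8, 4): d=(7,-9) top-left  bias=+0
  edge (8, 4)→(15, 7): d=(7,3) right/bottom  bias=-1
  edge (15, 7)→(1, 13): d=(-14,6) right/bottom  bias=-1
    (0,0)@(1, 1): e=[-84,0,168] → ·  [on edge]
    (4,2)@(9, 5): e=[16,4,64] → #
    (5,2)@(11, 5): e=[34,-2,52] → ·
    (3,3)@(7, 7): e=[12,24,48] → #
    (5,3)@(11, 7): e=[48,12,24] → #
    (6,3)@(13, 7): e=[66,6,12] → #
    (7,3)@(15, 7): e=[84,0,0] → ·  [on edge]
    (2,4)@(5, 9): e=[8,44,32] → #
    (5,4)@(11, 9): e=[62,26,-4] → ·
    (6,4)@(13, 9): e=[80,20,-16] → ·
    (1,5)@(3, 11): e=[4,64,16] → #
    (3,5)@(7, 11): e=[40,52,-8] → ·
    (0,6)@(1, 13): e=[0,84,0] → ·  [on edge]
  covered (10 px):
    · · · · · · · ·
    · · · · · · · ·
    · · · · # · · ·
    · · · # # # # ·
    · · # # # · · ·
    · # # · · · · ·
    · · · · · · · ·
    · · · · · · · ·

Answer: 19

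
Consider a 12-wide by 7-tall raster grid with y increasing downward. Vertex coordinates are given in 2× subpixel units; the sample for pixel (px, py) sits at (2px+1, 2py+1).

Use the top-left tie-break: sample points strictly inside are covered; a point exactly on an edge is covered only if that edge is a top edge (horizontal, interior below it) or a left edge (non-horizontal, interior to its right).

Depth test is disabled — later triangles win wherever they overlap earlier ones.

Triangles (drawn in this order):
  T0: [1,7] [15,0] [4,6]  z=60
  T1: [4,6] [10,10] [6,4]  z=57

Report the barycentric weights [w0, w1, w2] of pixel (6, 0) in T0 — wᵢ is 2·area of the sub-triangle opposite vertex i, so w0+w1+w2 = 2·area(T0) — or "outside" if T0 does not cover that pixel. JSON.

T0:
  2·area = 7
  edge (1, 7)→(15, 0): d=(14,-7) top-left  bias=+0
  edge (15, 0)→(4, 6): d=(-11,6) right/bottom  bias=-1
  edge (4, 6)→(1, 7): d=(-3,1) right/bottom  bias=-1
    (6,0)@(13, 1): e=[0,1,6] → #  [on edge]
    (7,0)@(15, 1): e=[14,-11,4] → ·
    (9,0)@(19, 1): e=[42,-35,0] → ·  [on edge]
    (4,1)@(9, 3): e=[0,3,4] → #  [on edge]
    (5,1)@(11, 3): e=[14,-9,2] → ·
    (6,1)@(13, 3): e=[28,-21,0] → ·  [on edge]
    (2,2)@(5, 5): e=[0,5,2] → #  [on edge]
    (3,2)@(7, 5): e=[14,-7,0] → ·  [on edge]
    (4,2)@(9, 5): e=[28,-19,-2] → ·
    (0,3)@(1, 7): e=[0,7,0] → ·  [on edge]
    (2,3)@(5, 7): e=[28,-17,-4] → ·
  covered (3 px):
    · · · · · · # · · · · ·
    · · · · # · · · · · · ·
    · · # · · · · · · · · ·
    · · · · · · · · · · · ·
    · · · · · · · · · · · ·
    · · · · · · · · · · · ·
    · · · · · · · · · · · ·
T1:
  2·area = 20  (B↔C swapped to make it positive)
  edge (4, 6)→(6, 4): d=(2,-2) top-left  bias=+0
  edge (6, 4)→(10, 10): d=(4,6) right/bottom  bias=-1
  edge (10, 10)→(4, 6): d=(-6,-4) top-left  bias=+0
    (4,0)@(9, 1): e=[0,-30,50] → ·  [on edge]
    (3,1)@(7, 3): e=[0,-10,30] → ·  [on edge]
    (2,2)@(5, 5): e=[0,10,10] → #  [on edge]
    (3,2)@(7, 5): e=[4,-2,18] → ·
    (1,3)@(3, 7): e=[0,30,-10] → ·  [on edge]
    (2,3)@(5, 7): e=[4,18,-2] → ·
    (3,3)@(7, 7): e=[8,6,6] → #
    (4,3)@(9, 7): e=[12,-6,14] → ·
    (0,4)@(1, 9): e=[0,50,-30] → ·  [on edge]
    (3,4)@(7, 9): e=[12,14,-6] → ·
    (4,4)@(9, 9): e=[16,2,2] → #
    (5,4)@(11, 9): e=[20,-10,10] → ·
  covered (3 px):
    · · · · · · · · · · · ·
    · · · · · · · · · · · ·
    · · # · · · · · · · · ·
    · · · # · · · · · · · ·
    · · · · # · · · · · · ·
    · · · · · · · · · · · ·
    · · · · · · · · · · · ·

Final: [1,6,0]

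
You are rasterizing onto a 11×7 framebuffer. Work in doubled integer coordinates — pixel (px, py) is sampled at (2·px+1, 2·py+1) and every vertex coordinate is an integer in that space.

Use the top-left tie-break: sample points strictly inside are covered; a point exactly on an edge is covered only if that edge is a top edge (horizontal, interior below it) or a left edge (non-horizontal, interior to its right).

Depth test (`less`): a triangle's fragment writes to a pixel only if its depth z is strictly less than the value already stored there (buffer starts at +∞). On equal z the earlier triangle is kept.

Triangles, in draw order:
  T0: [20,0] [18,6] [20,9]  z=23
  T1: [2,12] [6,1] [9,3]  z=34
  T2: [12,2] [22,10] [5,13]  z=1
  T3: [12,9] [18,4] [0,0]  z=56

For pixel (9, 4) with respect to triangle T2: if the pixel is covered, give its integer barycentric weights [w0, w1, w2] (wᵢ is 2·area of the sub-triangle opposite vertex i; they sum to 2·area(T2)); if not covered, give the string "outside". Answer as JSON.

T0:
  2·area = 18  (B↔C swapped to make it positive)
  edge (20, 0)→(20, 9): d=(0,9) right/bottom  bias=-1
  edge (20, 9)→(18, 6): d=(-2,-3) top-left  bias=+0
  edge (18, 6)→(20, 0): d=(2,-6) top-left  bias=+0
    (9,1)@(19, 3): e=[9,9,0] → #  [on edge]
    (10,1)@(21, 3): e=[-9,15,12] → ·
    (9,2)@(19, 5): e=[9,5,4] → #
    (10,2)@(21, 5): e=[-9,11,16] → ·
    (9,3)@(19, 7): e=[9,1,8] → #
    (10,3)@(21, 7): e=[-9,7,20] → ·
    (8,4)@(17, 9): e=[27,-9,0] → ·  [on edge]
    (9,4)@(19, 9): e=[9,-3,12] → ·
  covered (3 px):
    · · · · · · · · · · ·
    · · · · · · · · · # ·
    · · · · · · · · · # ·
    · · · · · · · · · # ·
    · · · · · · · · · · ·
    · · · · · · · · · · ·
    · · · · · · · · · · ·
T1:
  2·area = 41
  edge (2, 12)→(6, 1): d=(4,-11) top-left  bias=+0
  edge (6, 1)→(9, 3): d=(3,2) right/bottom  bias=-1
  edge (9, 3)→(2, 12): d=(-7,9) right/bottom  bias=-1
    (3,1)@(7, 3): e=[19,4,18] → #
    (4,1)@(9, 3): e=[41,0,0] → ·  [on edge]
    (2,2)@(5, 5): e=[5,14,22] → #
    (4,2)@(9, 5): e=[49,6,-14] → ·
    (2,3)@(5, 7): e=[13,20,8] → #
    (3,3)@(7, 7): e=[35,16,-10] → ·
    (7,3)@(15, 7): e=[123,0,-82] → ·  [on edge]
    (2,4)@(5, 9): e=[21,26,-6] → ·
    (10,5)@(21, 11): e=[205,0,-164] → ·  [on edge]
  covered (4 px):
    · · · · · · · · · · ·
    · · · # · · · · · · ·
    · · # # · · · · · · ·
    · · # · · · · · · · ·
    · · · · · · · · · · ·
    · · · · · · · · · · ·
    · · · · · · · · · · ·
T2:
  2·area = 166
  edge (12, 2)→(22, 10): d=(10,8) right/bottom  bias=-1
  edge (22, 10)→(5, 13): d=(-17,3) right/bottom  bias=-1
  edge (5, 13)→(12, 2): d=(7,-11) top-left  bias=+0
    (6,1)@(13, 3): e=[2,146,18] → #
    (7,1)@(15, 3): e=[-14,140,40] → ·
    (5,2)@(11, 5): e=[38,118,10] → #
    (7,2)@(15, 5): e=[6,106,54] → #
    (8,2)@(17, 5): e=[-10,100,76] → ·
    (4,3)@(9, 7): e=[74,90,2] → #
    (8,3)@(17, 7): e=[10,66,90] → #
    (9,3)@(19, 7): e=[-6,60,112] → ·
    (4,4)@(9, 9): e=[94,56,16] → #
    (9,4)@(19, 9): e=[14,26,126] → #
    (10,4)@(21, 9): e=[-2,20,148] → ·
    (3,5)@(7, 11): e=[130,28,8] → #
    (2,6)@(5, 13): e=[166,0,0] → ·  [on edge]
  covered (20 px):
    · · · · · · · · · · ·
    · · · · · · # · · · ·
    · · · · · # # # · · ·
    · · · · # # # # # · ·
    · · · · # # # # # # ·
    · · · # # # # # · · ·
    · · · · · · · · · · ·
T3:
  2·area = 114  (B↔C swapped to make it positive)
  edge (12, 9)→(0, 0): d=(-12,-9) top-left  bias=+0
  edge (0, 0)→(18, 4): d=(18,4) right/bottom  bias=-1
  edge (18, 4)→(12, 9): d=(-6,5) right/bottom  bias=-1
    (1,0)@(3, 1): e=[15,6,93] → #
    (2,0)@(5, 1): e=[33,-2,83] → ·
    (1,1)@(3, 3): e=[-9,42,81] → ·
    (2,1)@(5, 3): e=[9,34,71] → #
    (3,1)@(7, 3): e=[27,26,61] → #
    (4,1)@(9, 3): e=[45,18,51] → #
    (5,1)@(11, 3): e=[63,10,41] → #
    (6,1)@(13, 3): e=[81,2,31] → #
    (7,1)@(15, 3): e=[99,-6,21] → ·
    (2,2)@(5, 5): e=[-15,70,59] → ·
    (3,2)@(7, 5): e=[3,62,49] → #
    (7,2)@(15, 5): e=[75,30,9] → #
  covered (13 px):
    · # · · · · · · · · ·
    · · # # # # # · · · ·
    · · · # # # # # · · ·
    · · · · · # # · · · ·
    · · · · · · · · · · ·
    · · · · · · · · · · ·
    · · · · · · · · · · ·

Result: [26,126,14]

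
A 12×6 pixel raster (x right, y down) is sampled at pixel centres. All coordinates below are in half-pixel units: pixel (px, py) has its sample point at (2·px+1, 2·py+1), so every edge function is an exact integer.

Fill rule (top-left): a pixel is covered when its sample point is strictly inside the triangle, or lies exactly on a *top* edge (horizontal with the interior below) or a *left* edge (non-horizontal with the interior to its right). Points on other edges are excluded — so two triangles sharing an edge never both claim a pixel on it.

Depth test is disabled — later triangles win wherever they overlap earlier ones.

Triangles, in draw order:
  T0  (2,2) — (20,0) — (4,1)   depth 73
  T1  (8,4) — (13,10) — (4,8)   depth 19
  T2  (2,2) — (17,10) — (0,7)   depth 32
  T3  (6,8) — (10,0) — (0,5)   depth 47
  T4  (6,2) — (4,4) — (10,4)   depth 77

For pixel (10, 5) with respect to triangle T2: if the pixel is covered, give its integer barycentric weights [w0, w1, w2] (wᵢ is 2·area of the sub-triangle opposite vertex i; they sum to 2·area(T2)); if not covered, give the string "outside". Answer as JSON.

T0:
  2·area = 14  (B↔C swapped to make it positive)
  edge (2, 2)→(4, 1): d=(2,-1) top-left  bias=+0
  edge (4, 1)→(20, 0): d=(16,-1) top-left  bias=+0
  edge (20, 0)→(2, 2): d=(-18,2) right/bottom  bias=-1
    (2,0)@(5, 1): e=[1,1,12] → █
    (3,0)@(7, 1): e=[3,3,8] → █
    (4,0)@(9, 1): e=[5,5,4] → █
    (5,0)@(11, 1): e=[7,7,0] → ·  [on edge]
    (2,1)@(5, 3): e=[5,33,-24] → ·
    (3,1)@(7, 3): e=[7,35,-28] → ·
    (4,1)@(9, 3): e=[9,37,-32] → ·
  covered (3 px):
    · · █ █ █ · · · · · · ·
    · · · · · · · · · · · ·
    · · · · · · · · · · · ·
    · · · · · · · · · · · ·
    · · · · · · · · · · · ·
    · · · · · · · · · · · ·
T1:
  2·area = 44
  edge (8, 4)→(13, 10): d=(5,6) right/bottom  bias=-1
  edge (13, 10)→(4, 8): d=(-9,-2) top-left  bias=+0
  edge (4, 8)→(8, 4): d=(4,-4) top-left  bias=+0
    (5,0)@(11, 1): e=[-33,77,0] → ·  [on edge]
    (4,1)@(9, 3): e=[-11,55,0] → ·  [on edge]
    (3,2)@(7, 5): e=[11,33,0] → █  [on edge]
    (4,2)@(9, 5): e=[-1,37,8] → ·
    (2,3)@(5, 7): e=[33,11,0] → █  [on edge]
    (4,3)@(9, 7): e=[9,19,16] → █
    (5,3)@(11, 7): e=[-3,23,24] → ·
    (1,4)@(3, 9): e=[55,-11,0] → ·  [on edge]
    (2,4)@(5, 9): e=[43,-7,8] → ·
    (3,4)@(7, 9): e=[31,-3,16] → ·
    (4,4)@(9, 9): e=[19,1,24] → █
    (5,4)@(11, 9): e=[7,5,32] → █
    (0,5)@(1, 11): e=[77,-33,0] → ·  [on edge]
  covered (6 px):
    · · · · · · · · · · · ·
    · · · · · · · · · · · ·
    · · · █ · · · · · · · ·
    · · █ █ █ · · · · · · ·
    · · · · █ █ · · · · · ·
    · · · · · · · · · · · ·
T2:
  2·area = 91
  edge (2, 2)→(17, 10): d=(15,8) right/bottom  bias=-1
  edge (17, 10)→(0, 7): d=(-17,-3) top-left  bias=+0
  edge (0, 7)→(2, 2): d=(2,-5) top-left  bias=+0
    (1,1)@(3, 3): e=[7,77,7] → █
    (2,1)@(5, 3): e=[-9,83,17] → ·
    (0,2)@(1, 5): e=[53,37,1] → █
    (2,2)@(5, 5): e=[21,49,21] → █
    (3,2)@(7, 5): e=[5,55,31] → █
    (4,2)@(9, 5): e=[-11,61,41] → ·
    (0,3)@(1, 7): e=[83,3,5] → █
    (4,3)@(9, 7): e=[19,27,45] → █
    (5,3)@(11, 7): e=[3,33,55] → █
    (6,3)@(13, 7): e=[-13,39,65] → ·
    (0,4)@(1, 9): e=[113,-31,9] → ·
    (1,4)@(3, 9): e=[97,-25,19] → ·
  covered (13 px):
    · · · · · · · · · · · ·
    · █ · · · · · · · · · ·
    █ █ █ █ · · · · · · · ·
    █ █ █ █ █ █ · · · · · ·
    · · · · · · █ █ · · · ·
    · · · · · · · · · · · ·
T3:
  2·area = 60  (B↔C swapped to make it positive)
  edge (6, 8)→(0, 5): d=(-6,-3) top-left  bias=+0
  edge (0, 5)→(10, 0): d=(10,-5) top-left  bias=+0
  edge (10, 0)→(6, 8): d=(-4,8) right/bottom  bias=-1
    (4,0)@(9, 1): e=[51,5,4] → █
    (5,0)@(11, 1): e=[57,15,-12] → ·
    (2,1)@(5, 3): e=[27,5,28] → █
    (3,1)@(7, 3): e=[33,15,12] → █
    (4,1)@(9, 3): e=[39,25,-4] → ·
    (0,2)@(1, 5): e=[3,5,52] → █
    (1,2)@(3, 5): e=[9,15,36] → █
    (4,2)@(9, 5): e=[27,45,-12] → ·
    (0,3)@(1, 7): e=[-9,25,44] → ·
    (1,3)@(3, 7): e=[-3,35,28] → ·
    (2,3)@(5, 7): e=[3,45,12] → █
    (3,3)@(7, 7): e=[9,55,-4] → ·
  covered (8 px):
    · · · · █ · · · · · · ·
    · · █ █ · · · · · · · ·
    █ █ █ █ · · · · · · · ·
    · · █ · · · · · · · · ·
    · · · · · · · · · · · ·
    · · · · · · · · · · · ·
T4:
  2·area = 12  (B↔C swapped to make it positive)
  edge (6, 2)→(10, 4): d=(4,2) right/bottom  bias=-1
  edge (10, 4)→(4, 4): d=(-6,0) right/bottom  bias=-1
  edge (4, 4)→(6, 2): d=(2,-2) top-left  bias=+0
    (3,0)@(7, 1): e=[-6,18,0] → ·  [on edge]
    (2,1)@(5, 3): e=[6,6,0] → █  [on edge]
    (3,1)@(7, 3): e=[2,6,4] → █
    (4,1)@(9, 3): e=[-2,6,8] → ·
    (1,2)@(3, 5): e=[18,-6,0] → ·  [on edge]
    (2,2)@(5, 5): e=[14,-6,4] → ·
    (3,2)@(7, 5): e=[10,-6,8] → ·
    (0,3)@(1, 7): e=[30,-18,0] → ·  [on edge]
  covered (2 px):
    · · · · · · · · · · · ·
    · · █ █ · · · · · · · ·
    · · · · · · · · · · · ·
    · · · · · · · · · · · ·
    · · · · · · · · · · · ·
    · · · · · · · · · · · ·

Answer: "outside"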